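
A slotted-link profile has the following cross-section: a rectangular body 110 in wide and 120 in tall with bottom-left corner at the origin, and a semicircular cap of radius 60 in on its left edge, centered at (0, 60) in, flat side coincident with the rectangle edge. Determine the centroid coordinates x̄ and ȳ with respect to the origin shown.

Part | A | x̄ᵢ | ȳᵢ | A·x̄ᵢ | A·ȳᵢ
rectangular body | 13200.00 | 55.00 | 60.00 | 726000.00 | 792000.00
semicircular end | 5654.87 | -25.46 | 60.00 | -144000.00 | 339292.01
Σ | 18854.87 |  |  | 582000.00 | 1131292.01
x̄ = 582000.00 / 18854.87 = 30.87 in
ȳ = 1131292.01 / 18854.87 = 60.00 in

x̄ = 30.87 in, ȳ = 60.00 in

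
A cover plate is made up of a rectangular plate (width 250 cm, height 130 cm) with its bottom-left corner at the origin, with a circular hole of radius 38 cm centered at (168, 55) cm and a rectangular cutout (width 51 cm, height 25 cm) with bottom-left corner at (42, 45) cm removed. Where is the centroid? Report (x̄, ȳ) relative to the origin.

x̄ = 120.44 cm, ȳ = 67.06 cm

plate: A = 250 × 130 = 32500.00, centroid at (125.00, 65.00).
hole 1: A = −π·38² = -4536.46, centroid at (168.00, 55.00).
hole 2: A = −(51 × 25) = -1275.00, centroid at (67.50, 57.50).
ΣA = 26688.54 cm²
ΣAx̄ = (32500.00)(125.00) + (-4536.46)(168.00) + (-1275.00)(67.50) = 3214312.25 cm³
ΣAȳ = (32500.00)(65.00) + (-4536.46)(55.00) + (-1275.00)(57.50) = 1789682.21 cm³
x̄ = 3214312.25 / 26688.54 = 120.44 cm
ȳ = 1789682.21 / 26688.54 = 67.06 cm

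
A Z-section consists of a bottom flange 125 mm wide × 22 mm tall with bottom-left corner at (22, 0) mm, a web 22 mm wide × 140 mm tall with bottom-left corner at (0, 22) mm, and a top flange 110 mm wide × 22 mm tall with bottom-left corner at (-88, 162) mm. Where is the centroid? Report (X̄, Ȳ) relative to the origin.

X̄ = 22.59 mm, Ȳ = 88.76 mm

bottom flange: A = 125 × 22 = 2750.00, centroid at (84.50, 11.00).
web: A = 22 × 140 = 3080.00, centroid at (11.00, 92.00).
top flange: A = 110 × 22 = 2420.00, centroid at (-33.00, 173.00).
ΣA = 8250.00 mm², ΣAX̄ = 186395.00 mm³, ΣAȲ = 732270.00 mm³.
X̄ = 186395.00/8250.00 = 22.59 mm; Ȳ = 732270.00/8250.00 = 88.76 mm.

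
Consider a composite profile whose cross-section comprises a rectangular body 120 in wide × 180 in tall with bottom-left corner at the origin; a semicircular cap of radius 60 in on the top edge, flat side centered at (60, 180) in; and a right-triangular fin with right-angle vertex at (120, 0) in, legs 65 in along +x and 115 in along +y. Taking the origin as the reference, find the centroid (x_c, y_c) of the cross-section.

x_c = 69.85 in, y_c = 104.84 in

rectangular body: A = 120 × 180 = 21600.00, centroid at (60.00, 90.00).
semicircular top: A = ½π·60² = 5654.87, centroid at (60.00, 205.46).
triangular fin: A = ½·65·115 = 3737.50, centroid at (141.67, 38.33).
ΣA = 30992.37 in², ΣAx_c = 2164771.17 in³, ΣAy_c = 3249146.85 in³.
x_c = 2164771.17/30992.37 = 69.85 in; y_c = 3249146.85/30992.37 = 104.84 in.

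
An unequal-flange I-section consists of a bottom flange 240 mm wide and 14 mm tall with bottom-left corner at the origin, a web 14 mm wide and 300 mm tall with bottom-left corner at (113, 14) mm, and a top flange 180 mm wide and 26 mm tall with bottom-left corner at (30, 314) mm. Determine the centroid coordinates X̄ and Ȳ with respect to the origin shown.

Part | A | x̄ᵢ | ȳᵢ | A·x̄ᵢ | A·ȳᵢ
bottom flange | 3360.00 | 120.00 | 7.00 | 403200.00 | 23520.00
web | 4200.00 | 120.00 | 164.00 | 504000.00 | 688800.00
top flange | 4680.00 | 120.00 | 327.00 | 561600.00 | 1530360.00
Σ | 12240.00 |  |  | 1468800.00 | 2242680.00
X̄ = 1468800.00 / 12240.00 = 120.00 mm
Ȳ = 2242680.00 / 12240.00 = 183.23 mm

X̄ = 120.00 mm, Ȳ = 183.23 mm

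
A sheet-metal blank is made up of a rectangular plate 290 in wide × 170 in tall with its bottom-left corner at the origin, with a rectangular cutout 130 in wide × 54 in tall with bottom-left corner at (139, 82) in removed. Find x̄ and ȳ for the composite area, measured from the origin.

plate: A = 290 × 170 = 49300.00, centroid at (145.00, 85.00).
hole: A = −(130 × 54) = -7020.00, centroid at (204.00, 109.00).
ΣA = 42280.00 in², ΣAx̄ = 5716420.00 in³, ΣAȳ = 3425320.00 in³.
x̄ = 5716420.00/42280.00 = 135.20 in; ȳ = 3425320.00/42280.00 = 81.02 in.

x̄ = 135.20 in, ȳ = 81.02 in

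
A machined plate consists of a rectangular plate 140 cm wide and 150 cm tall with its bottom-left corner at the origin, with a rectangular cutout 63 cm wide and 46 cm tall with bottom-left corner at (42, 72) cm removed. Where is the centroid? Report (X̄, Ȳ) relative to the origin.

plate: A = 140 × 150 = 21000.00, centroid at (70.00, 75.00).
hole: A = −(63 × 46) = -2898.00, centroid at (73.50, 95.00).
ΣA = 18102.00 cm², ΣAX̄ = 1256997.00 cm³, ΣAȲ = 1299690.00 cm³.
X̄ = 1256997.00/18102.00 = 69.44 cm; Ȳ = 1299690.00/18102.00 = 71.80 cm.

X̄ = 69.44 cm, Ȳ = 71.80 cm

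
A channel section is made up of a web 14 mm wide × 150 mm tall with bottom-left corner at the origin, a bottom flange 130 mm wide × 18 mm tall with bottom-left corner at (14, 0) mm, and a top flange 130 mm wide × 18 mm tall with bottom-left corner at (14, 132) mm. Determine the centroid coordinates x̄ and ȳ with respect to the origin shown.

x̄ = 56.70 mm, ȳ = 75.00 mm

web: A = 14 × 150 = 2100.00, centroid at (7.00, 75.00).
bottom flange: A = 130 × 18 = 2340.00, centroid at (79.00, 9.00).
top flange: A = 130 × 18 = 2340.00, centroid at (79.00, 141.00).
ΣA = 6780.00 mm², ΣAx̄ = 384420.00 mm³, ΣAȳ = 508500.00 mm³.
x̄ = 384420.00/6780.00 = 56.70 mm; ȳ = 508500.00/6780.00 = 75.00 mm.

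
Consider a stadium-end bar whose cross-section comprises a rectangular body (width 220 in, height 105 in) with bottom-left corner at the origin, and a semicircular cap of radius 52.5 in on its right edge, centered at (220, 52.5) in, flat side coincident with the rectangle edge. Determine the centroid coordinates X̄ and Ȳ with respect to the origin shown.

X̄ = 130.88 in, Ȳ = 52.50 in

Part | A | x̄ᵢ | ȳᵢ | A·x̄ᵢ | A·ȳᵢ
rectangular body | 23100.00 | 110.00 | 52.50 | 2541000.00 | 1212750.00
semicircular end | 4329.51 | 242.28 | 52.50 | 1048960.37 | 227299.14
Σ | 27429.51 |  |  | 3589960.37 | 1440049.14
X̄ = 3589960.37 / 27429.51 = 130.88 in
Ȳ = 1440049.14 / 27429.51 = 52.50 in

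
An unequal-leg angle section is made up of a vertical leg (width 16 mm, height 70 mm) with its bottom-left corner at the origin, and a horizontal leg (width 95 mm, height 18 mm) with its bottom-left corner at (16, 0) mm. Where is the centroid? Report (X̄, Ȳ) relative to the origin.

vertical leg: A = 16 × 70 = 1120.00, centroid at (8.00, 35.00).
horizontal leg: A = 95 × 18 = 1710.00, centroid at (63.50, 9.00).
ΣA = 2830.00 mm²
ΣAX̄ = (1120.00)(8.00) + (1710.00)(63.50) = 117545.00 mm³
ΣAȲ = (1120.00)(35.00) + (1710.00)(9.00) = 54590.00 mm³
X̄ = 117545.00 / 2830.00 = 41.54 mm
Ȳ = 54590.00 / 2830.00 = 19.29 mm

X̄ = 41.54 mm, Ȳ = 19.29 mm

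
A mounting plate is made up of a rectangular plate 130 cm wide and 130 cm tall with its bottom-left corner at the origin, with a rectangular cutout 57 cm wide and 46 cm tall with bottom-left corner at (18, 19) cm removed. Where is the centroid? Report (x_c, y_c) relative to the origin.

x_c = 68.40 cm, y_c = 69.22 cm

Part | A | x̄ᵢ | ȳᵢ | A·x̄ᵢ | A·ȳᵢ
plate | 16900.00 | 65.00 | 65.00 | 1098500.00 | 1098500.00
hole | -2622.00 | 46.50 | 42.00 | -121923.00 | -110124.00
Σ | 14278.00 |  |  | 976577.00 | 988376.00
x_c = 976577.00 / 14278.00 = 68.40 cm
y_c = 988376.00 / 14278.00 = 69.22 cm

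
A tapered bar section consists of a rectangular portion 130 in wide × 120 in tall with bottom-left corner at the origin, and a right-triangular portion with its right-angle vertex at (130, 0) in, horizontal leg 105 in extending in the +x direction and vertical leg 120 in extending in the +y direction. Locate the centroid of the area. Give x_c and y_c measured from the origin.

x_c = 93.77 in, y_c = 54.25 in

rectangular portion: A = 130 × 120 = 15600.00, centroid at (65.00, 60.00).
triangular portion: A = ½·105·120 = 6300.00, centroid at (165.00, 40.00).
ΣA = 21900.00 in², ΣAx_c = 2053500.00 in³, ΣAy_c = 1188000.00 in³.
x_c = 2053500.00/21900.00 = 93.77 in; y_c = 1188000.00/21900.00 = 54.25 in.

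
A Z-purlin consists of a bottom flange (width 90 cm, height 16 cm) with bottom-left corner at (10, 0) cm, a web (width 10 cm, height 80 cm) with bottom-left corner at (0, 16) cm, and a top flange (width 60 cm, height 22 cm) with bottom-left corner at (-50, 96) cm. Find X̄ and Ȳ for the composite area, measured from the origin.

Part | A | x̄ᵢ | ȳᵢ | A·x̄ᵢ | A·ȳᵢ
bottom flange | 1440.00 | 55.00 | 8.00 | 79200.00 | 11520.00
web | 800.00 | 5.00 | 56.00 | 4000.00 | 44800.00
top flange | 1320.00 | -20.00 | 107.00 | -26400.00 | 141240.00
Σ | 3560.00 |  |  | 56800.00 | 197560.00
X̄ = 56800.00 / 3560.00 = 15.96 cm
Ȳ = 197560.00 / 3560.00 = 55.49 cm

X̄ = 15.96 cm, Ȳ = 55.49 cm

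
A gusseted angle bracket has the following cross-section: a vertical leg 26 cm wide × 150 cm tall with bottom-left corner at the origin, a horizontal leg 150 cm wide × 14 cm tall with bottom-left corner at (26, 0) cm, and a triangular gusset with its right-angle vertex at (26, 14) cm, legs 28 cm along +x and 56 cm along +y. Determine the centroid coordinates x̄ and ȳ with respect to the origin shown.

x̄ = 42.82 cm, ȳ = 49.06 cm

vertical leg: A = 26 × 150 = 3900.00, centroid at (13.00, 75.00).
horizontal leg: A = 150 × 14 = 2100.00, centroid at (101.00, 7.00).
gusset: A = ½·28·56 = 784.00, centroid at (35.33, 32.67).
ΣA = 6784.00 cm², ΣAx̄ = 290501.33 cm³, ΣAȳ = 332810.67 cm³.
x̄ = 290501.33/6784.00 = 42.82 cm; ȳ = 332810.67/6784.00 = 49.06 cm.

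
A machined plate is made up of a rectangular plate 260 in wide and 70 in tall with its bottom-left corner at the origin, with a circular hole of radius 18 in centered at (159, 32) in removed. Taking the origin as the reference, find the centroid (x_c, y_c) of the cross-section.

x_c = 128.28 in, y_c = 35.18 in

plate: A = 260 × 70 = 18200.00, centroid at (130.00, 35.00).
hole: A = −π·18² = -1017.88, centroid at (159.00, 32.00).
ΣA = 17182.12 in², ΣAx_c = 2204157.71 in³, ΣAy_c = 604427.97 in³.
x_c = 2204157.71/17182.12 = 128.28 in; y_c = 604427.97/17182.12 = 35.18 in.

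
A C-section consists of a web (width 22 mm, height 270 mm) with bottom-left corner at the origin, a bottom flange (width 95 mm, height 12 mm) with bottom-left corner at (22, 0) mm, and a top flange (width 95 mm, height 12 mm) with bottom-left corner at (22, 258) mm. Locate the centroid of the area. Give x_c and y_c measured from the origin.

x_c = 27.23 mm, y_c = 135.00 mm

web: A = 22 × 270 = 5940.00, centroid at (11.00, 135.00).
bottom flange: A = 95 × 12 = 1140.00, centroid at (69.50, 6.00).
top flange: A = 95 × 12 = 1140.00, centroid at (69.50, 264.00).
ΣA = 8220.00 mm²
ΣAx_c = (5940.00)(11.00) + (1140.00)(69.50) + (1140.00)(69.50) = 223800.00 mm³
ΣAy_c = (5940.00)(135.00) + (1140.00)(6.00) + (1140.00)(264.00) = 1109700.00 mm³
x_c = 223800.00 / 8220.00 = 27.23 mm
y_c = 1109700.00 / 8220.00 = 135.00 mm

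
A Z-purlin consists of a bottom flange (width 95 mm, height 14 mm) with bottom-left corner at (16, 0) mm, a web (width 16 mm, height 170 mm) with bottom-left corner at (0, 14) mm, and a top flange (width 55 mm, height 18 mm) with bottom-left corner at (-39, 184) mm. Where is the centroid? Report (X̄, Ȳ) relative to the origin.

bottom flange: A = 95 × 14 = 1330.00, centroid at (63.50, 7.00).
web: A = 16 × 170 = 2720.00, centroid at (8.00, 99.00).
top flange: A = 55 × 18 = 990.00, centroid at (-11.50, 193.00).
ΣA = 5040.00 mm², ΣAX̄ = 94830.00 mm³, ΣAȲ = 469660.00 mm³.
X̄ = 94830.00/5040.00 = 18.82 mm; Ȳ = 469660.00/5040.00 = 93.19 mm.

X̄ = 18.82 mm, Ȳ = 93.19 mm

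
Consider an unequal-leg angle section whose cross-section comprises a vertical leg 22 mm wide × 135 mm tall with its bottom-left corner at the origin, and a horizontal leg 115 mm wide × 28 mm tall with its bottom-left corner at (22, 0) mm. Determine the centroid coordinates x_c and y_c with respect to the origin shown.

Part | A | x̄ᵢ | ȳᵢ | A·x̄ᵢ | A·ȳᵢ
vertical leg | 2970.00 | 11.00 | 67.50 | 32670.00 | 200475.00
horizontal leg | 3220.00 | 79.50 | 14.00 | 255990.00 | 45080.00
Σ | 6190.00 |  |  | 288660.00 | 245555.00
x_c = 288660.00 / 6190.00 = 46.63 mm
y_c = 245555.00 / 6190.00 = 39.67 mm

x_c = 46.63 mm, y_c = 39.67 mm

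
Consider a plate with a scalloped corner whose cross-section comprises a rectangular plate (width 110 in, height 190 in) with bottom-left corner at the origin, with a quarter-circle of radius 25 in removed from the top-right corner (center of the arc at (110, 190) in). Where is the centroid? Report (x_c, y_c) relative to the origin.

plate: A = 110 × 190 = 20900.00, centroid at (55.00, 95.00).
removed quarter-circle: A = −¼π·25² = -490.87, centroid at (99.39, 179.39).
ΣA = 20409.13 in²
ΣAx_c = (20900.00)(55.00) + (-490.87)(99.39) = 1100712.21 in³
ΣAy_c = (20900.00)(95.00) + (-490.87)(179.39) = 1897442.30 in³
x_c = 1100712.21 / 20409.13 = 53.93 in
y_c = 1897442.30 / 20409.13 = 92.97 in

x_c = 53.93 in, y_c = 92.97 in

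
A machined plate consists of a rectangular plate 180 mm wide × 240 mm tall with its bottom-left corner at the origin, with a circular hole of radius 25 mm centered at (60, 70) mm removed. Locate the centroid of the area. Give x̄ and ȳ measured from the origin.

x̄ = 91.43 mm, ȳ = 122.38 mm

plate: A = 180 × 240 = 43200.00, centroid at (90.00, 120.00).
hole: A = −π·25² = -1963.50, centroid at (60.00, 70.00).
ΣA = 41236.50 mm², ΣAx̄ = 3770190.28 mm³, ΣAȳ = 5046555.32 mm³.
x̄ = 3770190.28/41236.50 = 91.43 mm; ȳ = 5046555.32/41236.50 = 122.38 mm.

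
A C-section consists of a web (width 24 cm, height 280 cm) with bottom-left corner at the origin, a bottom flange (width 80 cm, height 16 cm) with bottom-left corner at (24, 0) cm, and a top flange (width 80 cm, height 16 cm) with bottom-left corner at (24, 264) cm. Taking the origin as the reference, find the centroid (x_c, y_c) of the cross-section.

Part | A | x̄ᵢ | ȳᵢ | A·x̄ᵢ | A·ȳᵢ
web | 6720.00 | 12.00 | 140.00 | 80640.00 | 940800.00
bottom flange | 1280.00 | 64.00 | 8.00 | 81920.00 | 10240.00
top flange | 1280.00 | 64.00 | 272.00 | 81920.00 | 348160.00
Σ | 9280.00 |  |  | 244480.00 | 1299200.00
x_c = 244480.00 / 9280.00 = 26.34 cm
y_c = 1299200.00 / 9280.00 = 140.00 cm

x_c = 26.34 cm, y_c = 140.00 cm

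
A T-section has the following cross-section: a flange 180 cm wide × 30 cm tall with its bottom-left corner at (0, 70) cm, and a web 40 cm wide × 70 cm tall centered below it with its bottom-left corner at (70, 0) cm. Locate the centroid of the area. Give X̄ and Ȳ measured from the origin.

Part | A | x̄ᵢ | ȳᵢ | A·x̄ᵢ | A·ȳᵢ
web | 2800.00 | 90.00 | 35.00 | 252000.00 | 98000.00
flange | 5400.00 | 90.00 | 85.00 | 486000.00 | 459000.00
Σ | 8200.00 |  |  | 738000.00 | 557000.00
X̄ = 738000.00 / 8200.00 = 90.00 cm
Ȳ = 557000.00 / 8200.00 = 67.93 cm

X̄ = 90.00 cm, Ȳ = 67.93 cm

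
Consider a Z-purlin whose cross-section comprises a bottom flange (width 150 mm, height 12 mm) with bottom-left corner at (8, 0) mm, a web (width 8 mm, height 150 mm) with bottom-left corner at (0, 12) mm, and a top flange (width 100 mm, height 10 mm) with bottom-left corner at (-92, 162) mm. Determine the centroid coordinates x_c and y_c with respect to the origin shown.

bottom flange: A = 150 × 12 = 1800.00, centroid at (83.00, 6.00).
web: A = 8 × 150 = 1200.00, centroid at (4.00, 87.00).
top flange: A = 100 × 10 = 1000.00, centroid at (-42.00, 167.00).
ΣA = 4000.00 mm², ΣAx_c = 112200.00 mm³, ΣAy_c = 282200.00 mm³.
x_c = 112200.00/4000.00 = 28.05 mm; y_c = 282200.00/4000.00 = 70.55 mm.

x_c = 28.05 mm, y_c = 70.55 mm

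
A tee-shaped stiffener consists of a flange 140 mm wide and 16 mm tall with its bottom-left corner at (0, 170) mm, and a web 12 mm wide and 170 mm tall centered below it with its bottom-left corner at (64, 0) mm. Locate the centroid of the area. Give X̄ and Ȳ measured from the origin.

X̄ = 70.00 mm, Ȳ = 133.67 mm

Part | A | x̄ᵢ | ȳᵢ | A·x̄ᵢ | A·ȳᵢ
web | 2040.00 | 70.00 | 85.00 | 142800.00 | 173400.00
flange | 2240.00 | 70.00 | 178.00 | 156800.00 | 398720.00
Σ | 4280.00 |  |  | 299600.00 | 572120.00
X̄ = 299600.00 / 4280.00 = 70.00 mm
Ȳ = 572120.00 / 4280.00 = 133.67 mm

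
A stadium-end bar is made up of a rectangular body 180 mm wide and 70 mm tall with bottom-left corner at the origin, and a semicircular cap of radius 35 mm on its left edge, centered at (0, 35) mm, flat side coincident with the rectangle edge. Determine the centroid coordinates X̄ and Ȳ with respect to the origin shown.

Part | A | x̄ᵢ | ȳᵢ | A·x̄ᵢ | A·ȳᵢ
rectangular body | 12600.00 | 90.00 | 35.00 | 1134000.00 | 441000.00
semicircular end | 1924.23 | -14.85 | 35.00 | -28583.33 | 67347.89
Σ | 14524.23 |  |  | 1105416.67 | 508347.89
X̄ = 1105416.67 / 14524.23 = 76.11 mm
Ȳ = 508347.89 / 14524.23 = 35.00 mm

X̄ = 76.11 mm, Ȳ = 35.00 mm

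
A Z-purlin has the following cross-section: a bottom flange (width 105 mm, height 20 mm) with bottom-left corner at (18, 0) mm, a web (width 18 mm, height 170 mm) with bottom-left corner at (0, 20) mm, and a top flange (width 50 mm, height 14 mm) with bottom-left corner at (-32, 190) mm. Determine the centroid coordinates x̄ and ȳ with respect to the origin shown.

Part | A | x̄ᵢ | ȳᵢ | A·x̄ᵢ | A·ȳᵢ
bottom flange | 2100.00 | 70.50 | 10.00 | 148050.00 | 21000.00
web | 3060.00 | 9.00 | 105.00 | 27540.00 | 321300.00
top flange | 700.00 | -7.00 | 197.00 | -4900.00 | 137900.00
Σ | 5860.00 |  |  | 170690.00 | 480200.00
x̄ = 170690.00 / 5860.00 = 29.13 mm
ȳ = 480200.00 / 5860.00 = 81.95 mm

x̄ = 29.13 mm, ȳ = 81.95 mm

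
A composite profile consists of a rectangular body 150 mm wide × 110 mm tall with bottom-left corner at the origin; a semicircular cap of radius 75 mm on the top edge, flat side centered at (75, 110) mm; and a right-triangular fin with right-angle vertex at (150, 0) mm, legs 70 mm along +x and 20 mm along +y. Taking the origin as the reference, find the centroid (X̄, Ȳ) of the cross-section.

rectangular body: A = 150 × 110 = 16500.00, centroid at (75.00, 55.00).
semicircular top: A = ½π·75² = 8835.73, centroid at (75.00, 141.83).
triangular fin: A = ½·70·20 = 700.00, centroid at (173.33, 6.67).
ΣA = 26035.73 mm², ΣAX̄ = 2021513.03 mm³, ΣAȲ = 2165346.89 mm³.
X̄ = 2021513.03/26035.73 = 77.64 mm; Ȳ = 2165346.89/26035.73 = 83.17 mm.

X̄ = 77.64 mm, Ȳ = 83.17 mm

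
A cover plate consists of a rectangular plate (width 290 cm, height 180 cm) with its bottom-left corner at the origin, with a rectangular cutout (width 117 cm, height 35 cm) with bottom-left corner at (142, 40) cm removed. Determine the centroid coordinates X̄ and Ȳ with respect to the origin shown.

Part | A | x̄ᵢ | ȳᵢ | A·x̄ᵢ | A·ȳᵢ
plate | 52200.00 | 145.00 | 90.00 | 7569000.00 | 4698000.00
hole | -4095.00 | 200.50 | 57.50 | -821047.50 | -235462.50
Σ | 48105.00 |  |  | 6747952.50 | 4462537.50
X̄ = 6747952.50 / 48105.00 = 140.28 cm
Ȳ = 4462537.50 / 48105.00 = 92.77 cm

X̄ = 140.28 cm, Ȳ = 92.77 cm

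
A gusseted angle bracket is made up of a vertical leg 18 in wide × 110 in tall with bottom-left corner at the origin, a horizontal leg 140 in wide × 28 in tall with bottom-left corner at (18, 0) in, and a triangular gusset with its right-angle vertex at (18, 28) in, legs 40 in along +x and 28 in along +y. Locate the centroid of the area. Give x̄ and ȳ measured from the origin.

vertical leg: A = 18 × 110 = 1980.00, centroid at (9.00, 55.00).
horizontal leg: A = 140 × 28 = 3920.00, centroid at (88.00, 14.00).
gusset: A = ½·40·28 = 560.00, centroid at (31.33, 37.33).
ΣA = 6460.00 in², ΣAx̄ = 380326.67 in³, ΣAȳ = 184686.67 in³.
x̄ = 380326.67/6460.00 = 58.87 in; ȳ = 184686.67/6460.00 = 28.59 in.

x̄ = 58.87 in, ȳ = 28.59 in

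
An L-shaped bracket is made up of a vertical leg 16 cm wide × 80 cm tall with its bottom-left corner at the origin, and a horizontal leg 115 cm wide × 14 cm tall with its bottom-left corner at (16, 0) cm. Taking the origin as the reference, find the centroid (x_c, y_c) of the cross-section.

vertical leg: A = 16 × 80 = 1280.00, centroid at (8.00, 40.00).
horizontal leg: A = 115 × 14 = 1610.00, centroid at (73.50, 7.00).
ΣA = 2890.00 cm², ΣAx_c = 128575.00 cm³, ΣAy_c = 62470.00 cm³.
x_c = 128575.00/2890.00 = 44.49 cm; y_c = 62470.00/2890.00 = 21.62 cm.

x_c = 44.49 cm, y_c = 21.62 cm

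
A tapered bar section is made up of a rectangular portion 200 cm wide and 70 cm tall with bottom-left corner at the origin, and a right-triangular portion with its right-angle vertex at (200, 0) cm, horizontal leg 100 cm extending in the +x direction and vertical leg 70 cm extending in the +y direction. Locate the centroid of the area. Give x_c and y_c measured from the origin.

rectangular portion: A = 200 × 70 = 14000.00, centroid at (100.00, 35.00).
triangular portion: A = ½·100·70 = 3500.00, centroid at (233.33, 23.33).
ΣA = 17500.00 cm², ΣAx_c = 2216666.67 cm³, ΣAy_c = 571666.67 cm³.
x_c = 2216666.67/17500.00 = 126.67 cm; y_c = 571666.67/17500.00 = 32.67 cm.

x_c = 126.67 cm, y_c = 32.67 cm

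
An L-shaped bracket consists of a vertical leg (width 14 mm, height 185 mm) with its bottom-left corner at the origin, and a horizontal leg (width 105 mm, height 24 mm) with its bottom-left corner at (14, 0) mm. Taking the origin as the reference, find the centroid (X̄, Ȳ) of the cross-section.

vertical leg: A = 14 × 185 = 2590.00, centroid at (7.00, 92.50).
horizontal leg: A = 105 × 24 = 2520.00, centroid at (66.50, 12.00).
ΣA = 5110.00 mm², ΣAX̄ = 185710.00 mm³, ΣAȲ = 269815.00 mm³.
X̄ = 185710.00/5110.00 = 36.34 mm; Ȳ = 269815.00/5110.00 = 52.80 mm.

X̄ = 36.34 mm, Ȳ = 52.80 mm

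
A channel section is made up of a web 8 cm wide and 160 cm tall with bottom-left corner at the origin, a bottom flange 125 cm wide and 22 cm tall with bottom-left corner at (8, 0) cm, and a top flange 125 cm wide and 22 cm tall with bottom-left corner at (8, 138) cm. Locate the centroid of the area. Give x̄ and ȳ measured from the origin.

web: A = 8 × 160 = 1280.00, centroid at (4.00, 80.00).
bottom flange: A = 125 × 22 = 2750.00, centroid at (70.50, 11.00).
top flange: A = 125 × 22 = 2750.00, centroid at (70.50, 149.00).
ΣA = 6780.00 cm²
ΣAx̄ = (1280.00)(4.00) + (2750.00)(70.50) + (2750.00)(70.50) = 392870.00 cm³
ΣAȳ = (1280.00)(80.00) + (2750.00)(11.00) + (2750.00)(149.00) = 542400.00 cm³
x̄ = 392870.00 / 6780.00 = 57.95 cm
ȳ = 542400.00 / 6780.00 = 80.00 cm

x̄ = 57.95 cm, ȳ = 80.00 cm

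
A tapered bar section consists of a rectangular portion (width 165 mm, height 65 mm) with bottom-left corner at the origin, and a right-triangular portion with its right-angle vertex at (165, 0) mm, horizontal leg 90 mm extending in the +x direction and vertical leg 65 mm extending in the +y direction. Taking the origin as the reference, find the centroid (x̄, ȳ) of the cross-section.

x̄ = 106.61 mm, ȳ = 30.18 mm

rectangular portion: A = 165 × 65 = 10725.00, centroid at (82.50, 32.50).
triangular portion: A = ½·90·65 = 2925.00, centroid at (195.00, 21.67).
ΣA = 13650.00 mm², ΣAx̄ = 1455187.50 mm³, ΣAȳ = 411937.50 mm³.
x̄ = 1455187.50/13650.00 = 106.61 mm; ȳ = 411937.50/13650.00 = 30.18 mm.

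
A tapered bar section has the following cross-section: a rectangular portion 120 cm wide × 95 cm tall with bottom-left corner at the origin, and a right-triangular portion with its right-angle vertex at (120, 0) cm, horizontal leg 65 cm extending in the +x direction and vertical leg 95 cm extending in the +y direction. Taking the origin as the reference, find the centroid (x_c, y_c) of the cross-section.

x_c = 77.40 cm, y_c = 44.13 cm

Part | A | x̄ᵢ | ȳᵢ | A·x̄ᵢ | A·ȳᵢ
rectangular portion | 11400.00 | 60.00 | 47.50 | 684000.00 | 541500.00
triangular portion | 3087.50 | 141.67 | 31.67 | 437395.83 | 97770.83
Σ | 14487.50 |  |  | 1121395.83 | 639270.83
x_c = 1121395.83 / 14487.50 = 77.40 cm
y_c = 639270.83 / 14487.50 = 44.13 cm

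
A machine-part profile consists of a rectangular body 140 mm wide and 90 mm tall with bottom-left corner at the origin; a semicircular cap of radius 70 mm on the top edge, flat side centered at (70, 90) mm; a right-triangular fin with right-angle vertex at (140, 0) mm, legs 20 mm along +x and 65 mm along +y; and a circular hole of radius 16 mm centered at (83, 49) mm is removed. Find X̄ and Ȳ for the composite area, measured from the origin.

Part | A | x̄ᵢ | ȳᵢ | A·x̄ᵢ | A·ȳᵢ
rectangular body | 12600.00 | 70.00 | 45.00 | 882000.00 | 567000.00
semicircular top | 7696.90 | 70.00 | 119.71 | 538783.14 | 921387.85
triangular fin | 650.00 | 146.67 | 21.67 | 95333.33 | 14083.33
hole | -804.25 | 83.00 | 49.00 | -66752.56 | -39408.14
Σ | 20142.65 |  |  | 1449363.91 | 1463063.04
X̄ = 1449363.91 / 20142.65 = 71.95 mm
Ȳ = 1463063.04 / 20142.65 = 72.64 mm

X̄ = 71.95 mm, Ȳ = 72.64 mm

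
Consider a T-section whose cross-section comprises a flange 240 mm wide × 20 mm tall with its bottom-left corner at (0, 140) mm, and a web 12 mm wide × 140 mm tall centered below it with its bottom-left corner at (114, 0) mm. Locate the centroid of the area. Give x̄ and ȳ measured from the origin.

Part | A | x̄ᵢ | ȳᵢ | A·x̄ᵢ | A·ȳᵢ
web | 1680.00 | 120.00 | 70.00 | 201600.00 | 117600.00
flange | 4800.00 | 120.00 | 150.00 | 576000.00 | 720000.00
Σ | 6480.00 |  |  | 777600.00 | 837600.00
x̄ = 777600.00 / 6480.00 = 120.00 mm
ȳ = 837600.00 / 6480.00 = 129.26 mm

x̄ = 120.00 mm, ȳ = 129.26 mm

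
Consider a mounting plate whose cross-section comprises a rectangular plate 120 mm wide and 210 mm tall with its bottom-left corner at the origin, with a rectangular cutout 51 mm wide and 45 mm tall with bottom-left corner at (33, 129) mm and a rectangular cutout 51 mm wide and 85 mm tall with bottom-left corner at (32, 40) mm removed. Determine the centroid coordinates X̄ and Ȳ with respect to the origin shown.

X̄ = 60.77 mm, Ȳ = 104.51 mm

Part | A | x̄ᵢ | ȳᵢ | A·x̄ᵢ | A·ȳᵢ
plate | 25200.00 | 60.00 | 105.00 | 1512000.00 | 2646000.00
hole 1 | -2295.00 | 58.50 | 151.50 | -134257.50 | -347692.50
hole 2 | -4335.00 | 57.50 | 82.50 | -249262.50 | -357637.50
Σ | 18570.00 |  |  | 1128480.00 | 1940670.00
X̄ = 1128480.00 / 18570.00 = 60.77 mm
Ȳ = 1940670.00 / 18570.00 = 104.51 mm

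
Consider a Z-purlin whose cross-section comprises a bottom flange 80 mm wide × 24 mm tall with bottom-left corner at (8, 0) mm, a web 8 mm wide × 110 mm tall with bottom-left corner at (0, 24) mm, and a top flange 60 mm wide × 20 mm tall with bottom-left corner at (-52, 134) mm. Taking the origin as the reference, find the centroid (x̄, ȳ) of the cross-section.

bottom flange: A = 80 × 24 = 1920.00, centroid at (48.00, 12.00).
web: A = 8 × 110 = 880.00, centroid at (4.00, 79.00).
top flange: A = 60 × 20 = 1200.00, centroid at (-22.00, 144.00).
ΣA = 4000.00 mm²
ΣAx̄ = (1920.00)(48.00) + (880.00)(4.00) + (1200.00)(-22.00) = 69280.00 mm³
ΣAȳ = (1920.00)(12.00) + (880.00)(79.00) + (1200.00)(144.00) = 265360.00 mm³
x̄ = 69280.00 / 4000.00 = 17.32 mm
ȳ = 265360.00 / 4000.00 = 66.34 mm

x̄ = 17.32 mm, ȳ = 66.34 mm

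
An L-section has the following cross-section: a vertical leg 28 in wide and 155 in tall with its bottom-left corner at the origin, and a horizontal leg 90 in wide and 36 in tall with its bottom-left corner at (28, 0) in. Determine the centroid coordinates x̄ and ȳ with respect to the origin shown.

x̄ = 39.22 in, ȳ = 52.07 in

vertical leg: A = 28 × 155 = 4340.00, centroid at (14.00, 77.50).
horizontal leg: A = 90 × 36 = 3240.00, centroid at (73.00, 18.00).
ΣA = 7580.00 in², ΣAx̄ = 297280.00 in³, ΣAȳ = 394670.00 in³.
x̄ = 297280.00/7580.00 = 39.22 in; ȳ = 394670.00/7580.00 = 52.07 in.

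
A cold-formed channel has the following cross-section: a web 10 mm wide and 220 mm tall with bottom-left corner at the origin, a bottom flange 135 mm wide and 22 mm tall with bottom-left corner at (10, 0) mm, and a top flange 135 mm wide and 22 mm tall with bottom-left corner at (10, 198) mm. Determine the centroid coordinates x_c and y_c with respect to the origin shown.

web: A = 10 × 220 = 2200.00, centroid at (5.00, 110.00).
bottom flange: A = 135 × 22 = 2970.00, centroid at (77.50, 11.00).
top flange: A = 135 × 22 = 2970.00, centroid at (77.50, 209.00).
ΣA = 8140.00 mm²
ΣAx_c = (2200.00)(5.00) + (2970.00)(77.50) + (2970.00)(77.50) = 471350.00 mm³
ΣAy_c = (2200.00)(110.00) + (2970.00)(11.00) + (2970.00)(209.00) = 895400.00 mm³
x_c = 471350.00 / 8140.00 = 57.91 mm
y_c = 895400.00 / 8140.00 = 110.00 mm

x_c = 57.91 mm, y_c = 110.00 mm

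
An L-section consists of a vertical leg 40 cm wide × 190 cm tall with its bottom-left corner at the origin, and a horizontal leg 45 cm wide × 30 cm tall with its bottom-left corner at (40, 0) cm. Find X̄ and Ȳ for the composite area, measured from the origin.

X̄ = 26.41 cm, Ȳ = 82.93 cm

Part | A | x̄ᵢ | ȳᵢ | A·x̄ᵢ | A·ȳᵢ
vertical leg | 7600.00 | 20.00 | 95.00 | 152000.00 | 722000.00
horizontal leg | 1350.00 | 62.50 | 15.00 | 84375.00 | 20250.00
Σ | 8950.00 |  |  | 236375.00 | 742250.00
X̄ = 236375.00 / 8950.00 = 26.41 cm
Ȳ = 742250.00 / 8950.00 = 82.93 cm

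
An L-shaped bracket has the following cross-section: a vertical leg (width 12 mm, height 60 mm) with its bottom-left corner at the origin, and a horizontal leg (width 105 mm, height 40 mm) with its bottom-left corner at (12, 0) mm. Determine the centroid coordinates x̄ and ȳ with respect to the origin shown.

vertical leg: A = 12 × 60 = 720.00, centroid at (6.00, 30.00).
horizontal leg: A = 105 × 40 = 4200.00, centroid at (64.50, 20.00).
ΣA = 4920.00 mm², ΣAx̄ = 275220.00 mm³, ΣAȳ = 105600.00 mm³.
x̄ = 275220.00/4920.00 = 55.94 mm; ȳ = 105600.00/4920.00 = 21.46 mm.

x̄ = 55.94 mm, ȳ = 21.46 mm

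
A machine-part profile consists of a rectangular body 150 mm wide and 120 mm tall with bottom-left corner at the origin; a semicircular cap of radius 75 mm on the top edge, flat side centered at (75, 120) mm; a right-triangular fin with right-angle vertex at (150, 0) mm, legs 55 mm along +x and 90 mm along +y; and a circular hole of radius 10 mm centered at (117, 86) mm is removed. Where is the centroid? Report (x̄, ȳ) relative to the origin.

rectangular body: A = 150 × 120 = 18000.00, centroid at (75.00, 60.00).
semicircular top: A = ½π·75² = 8835.73, centroid at (75.00, 151.83).
triangular fin: A = ½·55·90 = 2475.00, centroid at (168.33, 30.00).
hole: A = −π·10² = -314.16, centroid at (117.00, 86.00).
ΣA = 28996.57 mm², ΣAx̄ = 2392548.07 mm³, ΣAȳ = 2468769.82 mm³.
x̄ = 2392548.07/28996.57 = 82.51 mm; ȳ = 2468769.82/28996.57 = 85.14 mm.

x̄ = 82.51 mm, ȳ = 85.14 mm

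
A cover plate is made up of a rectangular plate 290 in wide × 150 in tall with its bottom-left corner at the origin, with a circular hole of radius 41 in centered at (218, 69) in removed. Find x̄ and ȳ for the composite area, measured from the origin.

Part | A | x̄ᵢ | ȳᵢ | A·x̄ᵢ | A·ȳᵢ
plate | 43500.00 | 145.00 | 75.00 | 6307500.00 | 3262500.00
hole | -5281.02 | 218.00 | 69.00 | -1151261.76 | -364390.19
Σ | 38218.98 |  |  | 5156238.24 | 2898109.81
x̄ = 5156238.24 / 38218.98 = 134.91 in
ȳ = 2898109.81 / 38218.98 = 75.83 in

x̄ = 134.91 in, ȳ = 75.83 in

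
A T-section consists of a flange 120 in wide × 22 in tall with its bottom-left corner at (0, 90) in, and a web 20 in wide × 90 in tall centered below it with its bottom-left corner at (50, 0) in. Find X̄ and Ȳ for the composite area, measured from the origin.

X̄ = 60.00 in, Ȳ = 78.30 in

Part | A | x̄ᵢ | ȳᵢ | A·x̄ᵢ | A·ȳᵢ
web | 1800.00 | 60.00 | 45.00 | 108000.00 | 81000.00
flange | 2640.00 | 60.00 | 101.00 | 158400.00 | 266640.00
Σ | 4440.00 |  |  | 266400.00 | 347640.00
X̄ = 266400.00 / 4440.00 = 60.00 in
Ȳ = 347640.00 / 4440.00 = 78.30 in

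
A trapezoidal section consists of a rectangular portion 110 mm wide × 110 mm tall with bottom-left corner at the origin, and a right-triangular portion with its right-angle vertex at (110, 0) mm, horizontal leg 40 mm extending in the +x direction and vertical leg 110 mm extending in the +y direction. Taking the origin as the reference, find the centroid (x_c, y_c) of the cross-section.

rectangular portion: A = 110 × 110 = 12100.00, centroid at (55.00, 55.00).
triangular portion: A = ½·40·110 = 2200.00, centroid at (123.33, 36.67).
ΣA = 14300.00 mm², ΣAx_c = 936833.33 mm³, ΣAy_c = 746166.67 mm³.
x_c = 936833.33/14300.00 = 65.51 mm; y_c = 746166.67/14300.00 = 52.18 mm.

x_c = 65.51 mm, y_c = 52.18 mm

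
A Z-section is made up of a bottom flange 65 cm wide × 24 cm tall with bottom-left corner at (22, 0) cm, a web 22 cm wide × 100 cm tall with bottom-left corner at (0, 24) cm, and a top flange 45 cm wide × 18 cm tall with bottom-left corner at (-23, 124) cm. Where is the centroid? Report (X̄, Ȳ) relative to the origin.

X̄ = 23.81 cm, Ȳ = 63.29 cm

bottom flange: A = 65 × 24 = 1560.00, centroid at (54.50, 12.00).
web: A = 22 × 100 = 2200.00, centroid at (11.00, 74.00).
top flange: A = 45 × 18 = 810.00, centroid at (-0.50, 133.00).
ΣA = 4570.00 cm², ΣAX̄ = 108815.00 cm³, ΣAȲ = 289250.00 cm³.
X̄ = 108815.00/4570.00 = 23.81 cm; Ȳ = 289250.00/4570.00 = 63.29 cm.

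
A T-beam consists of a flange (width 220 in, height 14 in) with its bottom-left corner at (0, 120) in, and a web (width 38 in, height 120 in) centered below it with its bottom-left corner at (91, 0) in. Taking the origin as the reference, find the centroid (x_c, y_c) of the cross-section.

x_c = 110.00 in, y_c = 87.01 in

web: A = 38 × 120 = 4560.00, centroid at (110.00, 60.00).
flange: A = 220 × 14 = 3080.00, centroid at (110.00, 127.00).
ΣA = 7640.00 in²
ΣAx_c = (4560.00)(110.00) + (3080.00)(110.00) = 840400.00 in³
ΣAy_c = (4560.00)(60.00) + (3080.00)(127.00) = 664760.00 in³
x_c = 840400.00 / 7640.00 = 110.00 in
y_c = 664760.00 / 7640.00 = 87.01 in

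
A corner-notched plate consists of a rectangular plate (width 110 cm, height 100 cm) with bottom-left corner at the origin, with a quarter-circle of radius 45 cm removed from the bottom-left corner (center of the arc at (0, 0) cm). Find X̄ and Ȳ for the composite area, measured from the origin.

X̄ = 61.07 cm, Ȳ = 55.22 cm

plate: A = 110 × 100 = 11000.00, centroid at (55.00, 50.00).
removed quarter-circle: A = −¼π·45² = -1590.43, centroid at (19.10, 19.10).
ΣA = 9409.57 cm²
ΣAX̄ = (11000.00)(55.00) + (-1590.43)(19.10) = 574625.00 cm³
ΣAȲ = (11000.00)(50.00) + (-1590.43)(19.10) = 519625.00 cm³
X̄ = 574625.00 / 9409.57 = 61.07 cm
Ȳ = 519625.00 / 9409.57 = 55.22 cm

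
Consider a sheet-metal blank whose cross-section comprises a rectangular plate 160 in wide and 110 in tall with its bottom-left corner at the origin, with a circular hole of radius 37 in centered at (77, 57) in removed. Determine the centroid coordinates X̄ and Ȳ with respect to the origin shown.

X̄ = 80.97 in, Ȳ = 54.35 in

plate: A = 160 × 110 = 17600.00, centroid at (80.00, 55.00).
hole: A = −π·37² = -4300.84, centroid at (77.00, 57.00).
ΣA = 13299.16 in², ΣAX̄ = 1076835.29 in³, ΣAȲ = 722852.10 in³.
X̄ = 1076835.29/13299.16 = 80.97 in; Ȳ = 722852.10/13299.16 = 54.35 in.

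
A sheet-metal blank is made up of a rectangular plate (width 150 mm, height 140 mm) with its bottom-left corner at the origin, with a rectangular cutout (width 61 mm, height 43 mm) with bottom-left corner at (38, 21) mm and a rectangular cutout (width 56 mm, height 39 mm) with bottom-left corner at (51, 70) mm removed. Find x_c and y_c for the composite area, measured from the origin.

plate: A = 150 × 140 = 21000.00, centroid at (75.00, 70.00).
hole 1: A = −(61 × 43) = -2623.00, centroid at (68.50, 42.50).
hole 2: A = −(56 × 39) = -2184.00, centroid at (79.00, 89.50).
ΣA = 16193.00 mm², ΣAx_c = 1222788.50 mm³, ΣAy_c = 1163054.50 mm³.
x_c = 1222788.50/16193.00 = 75.51 mm; y_c = 1163054.50/16193.00 = 71.82 mm.

x_c = 75.51 mm, y_c = 71.82 mm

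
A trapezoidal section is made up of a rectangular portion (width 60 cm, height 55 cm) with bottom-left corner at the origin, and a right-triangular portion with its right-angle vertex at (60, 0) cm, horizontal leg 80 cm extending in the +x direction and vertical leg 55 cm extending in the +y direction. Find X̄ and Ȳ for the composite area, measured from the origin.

X̄ = 52.67 cm, Ȳ = 23.83 cm

rectangular portion: A = 60 × 55 = 3300.00, centroid at (30.00, 27.50).
triangular portion: A = ½·80·55 = 2200.00, centroid at (86.67, 18.33).
ΣA = 5500.00 cm²
ΣAX̄ = (3300.00)(30.00) + (2200.00)(86.67) = 289666.67 cm³
ΣAȲ = (3300.00)(27.50) + (2200.00)(18.33) = 131083.33 cm³
X̄ = 289666.67 / 5500.00 = 52.67 cm
Ȳ = 131083.33 / 5500.00 = 23.83 cm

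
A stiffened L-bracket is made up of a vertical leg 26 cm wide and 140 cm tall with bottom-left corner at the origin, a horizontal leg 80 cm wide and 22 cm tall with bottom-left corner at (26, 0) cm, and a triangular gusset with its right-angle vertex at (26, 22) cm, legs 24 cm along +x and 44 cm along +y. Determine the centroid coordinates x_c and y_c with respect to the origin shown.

vertical leg: A = 26 × 140 = 3640.00, centroid at (13.00, 70.00).
horizontal leg: A = 80 × 22 = 1760.00, centroid at (66.00, 11.00).
gusset: A = ½·24·44 = 528.00, centroid at (34.00, 36.67).
ΣA = 5928.00 cm², ΣAx_c = 181432.00 cm³, ΣAy_c = 293520.00 cm³.
x_c = 181432.00/5928.00 = 30.61 cm; y_c = 293520.00/5928.00 = 49.51 cm.

x_c = 30.61 cm, y_c = 49.51 cm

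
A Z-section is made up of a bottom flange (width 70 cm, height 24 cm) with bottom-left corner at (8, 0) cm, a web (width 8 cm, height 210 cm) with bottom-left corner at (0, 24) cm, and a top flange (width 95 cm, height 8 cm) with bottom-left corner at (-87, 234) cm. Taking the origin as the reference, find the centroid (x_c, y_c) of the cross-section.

x_c = 11.88 cm, y_c = 101.40 cm

bottom flange: A = 70 × 24 = 1680.00, centroid at (43.00, 12.00).
web: A = 8 × 210 = 1680.00, centroid at (4.00, 129.00).
top flange: A = 95 × 8 = 760.00, centroid at (-39.50, 238.00).
ΣA = 4120.00 cm², ΣAx_c = 48940.00 cm³, ΣAy_c = 417760.00 cm³.
x_c = 48940.00/4120.00 = 11.88 cm; y_c = 417760.00/4120.00 = 101.40 cm.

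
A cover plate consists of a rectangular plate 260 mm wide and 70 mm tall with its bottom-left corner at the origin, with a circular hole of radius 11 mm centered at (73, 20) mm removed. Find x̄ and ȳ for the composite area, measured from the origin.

plate: A = 260 × 70 = 18200.00, centroid at (130.00, 35.00).
hole: A = −π·11² = -380.13, centroid at (73.00, 20.00).
ΣA = 17819.87 mm², ΣAx̄ = 2338250.31 mm³, ΣAȳ = 629397.35 mm³.
x̄ = 2338250.31/17819.87 = 131.22 mm; ȳ = 629397.35/17819.87 = 35.32 mm.

x̄ = 131.22 mm, ȳ = 35.32 mm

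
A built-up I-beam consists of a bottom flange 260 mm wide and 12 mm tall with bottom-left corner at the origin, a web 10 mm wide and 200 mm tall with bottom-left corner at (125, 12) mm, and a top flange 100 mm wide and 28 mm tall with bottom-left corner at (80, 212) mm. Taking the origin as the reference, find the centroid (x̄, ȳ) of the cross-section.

bottom flange: A = 260 × 12 = 3120.00, centroid at (130.00, 6.00).
web: A = 10 × 200 = 2000.00, centroid at (130.00, 112.00).
top flange: A = 100 × 28 = 2800.00, centroid at (130.00, 226.00).
ΣA = 7920.00 mm², ΣAx̄ = 1029600.00 mm³, ΣAȳ = 875520.00 mm³.
x̄ = 1029600.00/7920.00 = 130.00 mm; ȳ = 875520.00/7920.00 = 110.55 mm.

x̄ = 130.00 mm, ȳ = 110.55 mm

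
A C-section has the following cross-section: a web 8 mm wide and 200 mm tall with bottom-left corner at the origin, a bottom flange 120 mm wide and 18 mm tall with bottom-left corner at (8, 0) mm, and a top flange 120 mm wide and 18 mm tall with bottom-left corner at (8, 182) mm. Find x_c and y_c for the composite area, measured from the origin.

Part | A | x̄ᵢ | ȳᵢ | A·x̄ᵢ | A·ȳᵢ
web | 1600.00 | 4.00 | 100.00 | 6400.00 | 160000.00
bottom flange | 2160.00 | 68.00 | 9.00 | 146880.00 | 19440.00
top flange | 2160.00 | 68.00 | 191.00 | 146880.00 | 412560.00
Σ | 5920.00 |  |  | 300160.00 | 592000.00
x_c = 300160.00 / 5920.00 = 50.70 mm
y_c = 592000.00 / 5920.00 = 100.00 mm

x_c = 50.70 mm, y_c = 100.00 mm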